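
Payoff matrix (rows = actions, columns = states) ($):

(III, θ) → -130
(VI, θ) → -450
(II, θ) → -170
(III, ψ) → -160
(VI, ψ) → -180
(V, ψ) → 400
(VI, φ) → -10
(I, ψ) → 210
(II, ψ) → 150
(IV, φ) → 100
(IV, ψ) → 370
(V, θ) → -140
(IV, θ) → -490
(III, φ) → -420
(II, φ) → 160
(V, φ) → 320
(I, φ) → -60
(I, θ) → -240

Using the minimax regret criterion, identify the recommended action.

Column bests: θ=-130, φ=320, ψ=400.
I regrets: 110, 380, 190 → max 380
II regrets: 40, 160, 250 → max 250
III regrets: 0, 740, 560 → max 740
IV regrets: 360, 220, 30 → max 360
V regrets: 10, 0, 0 → max 10
VI regrets: 320, 330, 580 → max 580
Smallest max regret = 10 → V.

V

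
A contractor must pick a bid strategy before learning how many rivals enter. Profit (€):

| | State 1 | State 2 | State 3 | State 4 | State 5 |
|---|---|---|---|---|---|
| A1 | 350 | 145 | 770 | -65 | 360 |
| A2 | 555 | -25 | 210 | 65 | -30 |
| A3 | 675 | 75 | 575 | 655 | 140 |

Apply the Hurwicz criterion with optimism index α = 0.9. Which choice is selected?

A1

A1: 0.9·770 + 0.1·(-65) = 686.5
A2: 0.9·555 + 0.1·(-30) = 496.5
A3: 0.9·675 + 0.1·75 = 615
Highest Hurwicz score = 686.5 → A1.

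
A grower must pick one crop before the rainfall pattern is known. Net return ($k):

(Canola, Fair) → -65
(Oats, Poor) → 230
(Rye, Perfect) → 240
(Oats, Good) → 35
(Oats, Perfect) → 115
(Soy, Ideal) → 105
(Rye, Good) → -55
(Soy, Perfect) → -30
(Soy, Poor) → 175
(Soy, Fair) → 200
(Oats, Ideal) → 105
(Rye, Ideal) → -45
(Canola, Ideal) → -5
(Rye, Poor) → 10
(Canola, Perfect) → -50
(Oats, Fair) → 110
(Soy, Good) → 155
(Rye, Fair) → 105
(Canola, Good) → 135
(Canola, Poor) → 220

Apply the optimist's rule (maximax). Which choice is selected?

Row maxima: Rye=240, Soy=200, Oats=230, Canola=220
Best best-case = 240 → Rye.

Rye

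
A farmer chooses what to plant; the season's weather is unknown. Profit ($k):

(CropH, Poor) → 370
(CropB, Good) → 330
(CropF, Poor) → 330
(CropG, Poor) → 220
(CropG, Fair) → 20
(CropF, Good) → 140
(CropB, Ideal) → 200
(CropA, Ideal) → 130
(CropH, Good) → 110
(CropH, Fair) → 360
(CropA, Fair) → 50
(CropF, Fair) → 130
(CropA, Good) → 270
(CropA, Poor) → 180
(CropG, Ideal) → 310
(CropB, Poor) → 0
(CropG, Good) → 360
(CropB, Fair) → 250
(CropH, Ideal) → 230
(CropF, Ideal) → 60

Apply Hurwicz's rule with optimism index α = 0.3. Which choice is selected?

CropH

CropG: 0.3·360 + 0.7·20 = 122
CropB: 0.3·330 + 0.7·0 = 99
CropA: 0.3·270 + 0.7·50 = 116
CropH: 0.3·370 + 0.7·110 = 188
CropF: 0.3·330 + 0.7·60 = 141
Highest Hurwicz score = 188 → CropH.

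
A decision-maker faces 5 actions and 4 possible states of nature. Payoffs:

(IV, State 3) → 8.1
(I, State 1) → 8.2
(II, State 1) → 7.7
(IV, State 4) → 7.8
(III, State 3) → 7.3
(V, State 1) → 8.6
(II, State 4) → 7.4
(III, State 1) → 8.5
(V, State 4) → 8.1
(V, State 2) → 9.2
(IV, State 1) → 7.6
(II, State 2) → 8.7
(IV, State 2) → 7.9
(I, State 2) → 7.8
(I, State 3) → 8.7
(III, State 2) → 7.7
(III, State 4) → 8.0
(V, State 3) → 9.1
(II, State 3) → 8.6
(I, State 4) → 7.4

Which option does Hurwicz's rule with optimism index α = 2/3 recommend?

I: 2/3·8.7 + 1/3·7.4 = 124/15
II: 2/3·8.7 + 1/3·7.4 = 124/15
III: 2/3·8.5 + 1/3·7.3 = 8.1
IV: 2/3·8.1 + 1/3·7.6 = 119/15
V: 2/3·9.2 + 1/3·8.1 = 53/6
Highest Hurwicz score = 53/6 → V.

V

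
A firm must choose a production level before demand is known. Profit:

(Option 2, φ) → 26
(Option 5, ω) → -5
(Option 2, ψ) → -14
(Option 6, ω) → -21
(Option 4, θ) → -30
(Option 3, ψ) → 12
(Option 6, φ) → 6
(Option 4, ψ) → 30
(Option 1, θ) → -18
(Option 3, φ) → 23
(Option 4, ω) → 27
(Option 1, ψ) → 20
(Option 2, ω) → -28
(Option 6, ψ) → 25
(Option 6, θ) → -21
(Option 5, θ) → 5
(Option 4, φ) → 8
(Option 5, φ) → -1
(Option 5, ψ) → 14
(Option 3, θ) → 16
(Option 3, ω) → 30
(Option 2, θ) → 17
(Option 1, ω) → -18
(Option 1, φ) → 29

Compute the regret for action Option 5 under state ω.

Best payoff under ω is 30.
Regret = 30 − (-5) = 35.

35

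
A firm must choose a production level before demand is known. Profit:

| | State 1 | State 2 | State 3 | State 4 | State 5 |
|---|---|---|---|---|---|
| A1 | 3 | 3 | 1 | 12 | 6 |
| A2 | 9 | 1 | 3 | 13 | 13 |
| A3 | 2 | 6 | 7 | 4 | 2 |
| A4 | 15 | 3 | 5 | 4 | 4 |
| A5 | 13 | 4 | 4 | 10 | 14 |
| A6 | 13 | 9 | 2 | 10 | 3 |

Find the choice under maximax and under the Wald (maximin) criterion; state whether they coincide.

maximax → A4; maximin → A5 (disagree)

Row maxima: A1=12, A2=13, A3=7, A4=15, A5=14, A6=13
Best best-case = 15 → A4.
Row minima: A1=1, A2=1, A3=2, A4=3, A5=4, A6=2
Best worst-case = 4 → A5.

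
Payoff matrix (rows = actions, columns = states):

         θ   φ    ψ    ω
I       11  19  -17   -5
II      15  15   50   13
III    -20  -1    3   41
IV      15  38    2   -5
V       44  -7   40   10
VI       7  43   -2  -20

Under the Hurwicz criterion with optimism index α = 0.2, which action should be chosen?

I: 0.2·19 + 0.8·(-17) = -9.8
II: 0.2·50 + 0.8·13 = 20.4
III: 0.2·41 + 0.8·(-20) = -7.8
IV: 0.2·38 + 0.8·(-5) = 3.6
V: 0.2·44 + 0.8·(-7) = 3.2
VI: 0.2·43 + 0.8·(-20) = -7.4
Highest Hurwicz score = 20.4 → II.

II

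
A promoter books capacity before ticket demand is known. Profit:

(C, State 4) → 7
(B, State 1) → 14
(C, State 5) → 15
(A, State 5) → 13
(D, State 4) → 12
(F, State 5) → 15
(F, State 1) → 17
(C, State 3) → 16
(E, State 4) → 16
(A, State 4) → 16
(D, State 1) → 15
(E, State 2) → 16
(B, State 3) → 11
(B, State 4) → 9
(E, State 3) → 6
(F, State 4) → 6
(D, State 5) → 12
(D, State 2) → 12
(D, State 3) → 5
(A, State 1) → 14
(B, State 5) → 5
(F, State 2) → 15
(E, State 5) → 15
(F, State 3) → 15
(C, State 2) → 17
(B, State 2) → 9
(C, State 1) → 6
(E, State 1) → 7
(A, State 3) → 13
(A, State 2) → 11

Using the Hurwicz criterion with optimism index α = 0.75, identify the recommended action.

A

A: 0.75·16 + 0.25·11 = 14.75
B: 0.75·14 + 0.25·5 = 11.75
C: 0.75·17 + 0.25·6 = 14.25
D: 0.75·15 + 0.25·5 = 12.5
E: 0.75·16 + 0.25·6 = 13.5
F: 0.75·17 + 0.25·6 = 14.25
Highest Hurwicz score = 14.75 → A.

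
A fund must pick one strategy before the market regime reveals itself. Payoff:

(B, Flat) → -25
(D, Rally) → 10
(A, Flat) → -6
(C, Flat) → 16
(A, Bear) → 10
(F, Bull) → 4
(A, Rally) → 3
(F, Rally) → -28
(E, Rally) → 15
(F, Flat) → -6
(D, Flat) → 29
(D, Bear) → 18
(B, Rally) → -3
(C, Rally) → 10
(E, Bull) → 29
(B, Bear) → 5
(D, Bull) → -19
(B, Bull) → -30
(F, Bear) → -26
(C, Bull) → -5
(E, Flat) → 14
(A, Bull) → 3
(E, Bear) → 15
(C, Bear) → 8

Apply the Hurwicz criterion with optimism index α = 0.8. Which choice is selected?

E

A: 0.8·10 + 0.2·(-6) = 6.8
B: 0.8·5 + 0.2·(-30) = -2
C: 0.8·16 + 0.2·(-5) = 11.8
D: 0.8·29 + 0.2·(-19) = 19.4
E: 0.8·29 + 0.2·14 = 26
F: 0.8·4 + 0.2·(-28) = -2.4
Highest Hurwicz score = 26 → E.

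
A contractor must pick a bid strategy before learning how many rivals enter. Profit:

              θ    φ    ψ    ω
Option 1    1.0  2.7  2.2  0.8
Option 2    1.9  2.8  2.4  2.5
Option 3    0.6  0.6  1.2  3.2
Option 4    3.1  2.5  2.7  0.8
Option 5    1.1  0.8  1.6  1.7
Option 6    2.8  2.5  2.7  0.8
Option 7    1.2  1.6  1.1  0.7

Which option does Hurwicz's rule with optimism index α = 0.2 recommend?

Option 1: 0.2·2.7 + 0.8·0.8 = 1.18
Option 2: 0.2·2.8 + 0.8·1.9 = 2.08
Option 3: 0.2·3.2 + 0.8·0.6 = 1.12
Option 4: 0.2·3.1 + 0.8·0.8 = 1.26
Option 5: 0.2·1.7 + 0.8·0.8 = 0.98
Option 6: 0.2·2.8 + 0.8·0.8 = 1.2
Option 7: 0.2·1.6 + 0.8·0.7 = 0.88
Highest Hurwicz score = 2.08 → Option 2.

Option 2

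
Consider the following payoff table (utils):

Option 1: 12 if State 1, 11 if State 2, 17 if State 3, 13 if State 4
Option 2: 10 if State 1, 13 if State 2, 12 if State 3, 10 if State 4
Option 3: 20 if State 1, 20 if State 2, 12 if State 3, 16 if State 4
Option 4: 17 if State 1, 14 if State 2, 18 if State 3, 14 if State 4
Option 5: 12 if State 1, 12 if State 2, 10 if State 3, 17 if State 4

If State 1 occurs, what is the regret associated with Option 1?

Best payoff under State 1 is 20.
Regret = 20 − 12 = 8.

8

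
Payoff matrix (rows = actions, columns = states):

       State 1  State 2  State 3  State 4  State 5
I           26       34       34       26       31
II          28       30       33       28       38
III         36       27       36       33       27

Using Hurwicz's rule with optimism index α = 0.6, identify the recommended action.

II

I: 0.6·34 + 0.4·26 = 30.8
II: 0.6·38 + 0.4·28 = 34
III: 0.6·36 + 0.4·27 = 32.4
Highest Hurwicz score = 34 → II.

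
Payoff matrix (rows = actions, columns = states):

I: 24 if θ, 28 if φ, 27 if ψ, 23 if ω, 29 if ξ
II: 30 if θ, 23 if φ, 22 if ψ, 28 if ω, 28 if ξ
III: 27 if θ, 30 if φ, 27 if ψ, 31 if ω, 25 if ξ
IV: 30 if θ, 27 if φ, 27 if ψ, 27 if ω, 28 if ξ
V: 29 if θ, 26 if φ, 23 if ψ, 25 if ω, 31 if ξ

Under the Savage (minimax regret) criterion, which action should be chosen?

Column bests: θ=30, φ=30, ψ=27, ω=31, ξ=31.
I regrets: 6, 2, 0, 8, 2 → max 8
II regrets: 0, 7, 5, 3, 3 → max 7
III regrets: 3, 0, 0, 0, 6 → max 6
IV regrets: 0, 3, 0, 4, 3 → max 4
V regrets: 1, 4, 4, 6, 0 → max 6
Smallest max regret = 4 → IV.

IV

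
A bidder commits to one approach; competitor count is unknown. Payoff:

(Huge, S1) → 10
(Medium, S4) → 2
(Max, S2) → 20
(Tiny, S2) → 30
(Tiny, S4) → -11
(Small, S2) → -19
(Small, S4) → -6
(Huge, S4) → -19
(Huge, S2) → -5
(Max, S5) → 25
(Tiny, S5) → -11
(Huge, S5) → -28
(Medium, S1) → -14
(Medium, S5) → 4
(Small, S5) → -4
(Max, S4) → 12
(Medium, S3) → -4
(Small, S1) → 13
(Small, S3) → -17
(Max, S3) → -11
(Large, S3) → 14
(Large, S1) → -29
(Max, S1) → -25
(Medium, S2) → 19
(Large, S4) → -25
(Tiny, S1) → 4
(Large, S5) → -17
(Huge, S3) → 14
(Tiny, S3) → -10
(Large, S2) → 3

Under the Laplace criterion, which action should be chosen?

Max

Row averages: Tiny=0.4, Small=-6.6, Medium=1.4, Large=-10.8, Huge=-5.6, Max=4.2
Highest average = 4.2 → Max.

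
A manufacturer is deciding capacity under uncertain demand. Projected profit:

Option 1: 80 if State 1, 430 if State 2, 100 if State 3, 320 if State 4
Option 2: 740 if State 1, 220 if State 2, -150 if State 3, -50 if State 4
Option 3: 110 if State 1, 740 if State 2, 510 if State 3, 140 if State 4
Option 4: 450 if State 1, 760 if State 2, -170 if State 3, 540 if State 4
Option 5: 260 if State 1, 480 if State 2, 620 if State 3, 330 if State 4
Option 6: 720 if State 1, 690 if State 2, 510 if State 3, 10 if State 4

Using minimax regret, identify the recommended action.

Option 5

Column bests: State 1=740, State 2=760, State 3=620, State 4=540.
Option 1 regrets: 660, 330, 520, 220 → max 660
Option 2 regrets: 0, 540, 770, 590 → max 770
Option 3 regrets: 630, 20, 110, 400 → max 630
Option 4 regrets: 290, 0, 790, 0 → max 790
Option 5 regrets: 480, 280, 0, 210 → max 480
Option 6 regrets: 20, 70, 110, 530 → max 530
Smallest max regret = 480 → Option 5.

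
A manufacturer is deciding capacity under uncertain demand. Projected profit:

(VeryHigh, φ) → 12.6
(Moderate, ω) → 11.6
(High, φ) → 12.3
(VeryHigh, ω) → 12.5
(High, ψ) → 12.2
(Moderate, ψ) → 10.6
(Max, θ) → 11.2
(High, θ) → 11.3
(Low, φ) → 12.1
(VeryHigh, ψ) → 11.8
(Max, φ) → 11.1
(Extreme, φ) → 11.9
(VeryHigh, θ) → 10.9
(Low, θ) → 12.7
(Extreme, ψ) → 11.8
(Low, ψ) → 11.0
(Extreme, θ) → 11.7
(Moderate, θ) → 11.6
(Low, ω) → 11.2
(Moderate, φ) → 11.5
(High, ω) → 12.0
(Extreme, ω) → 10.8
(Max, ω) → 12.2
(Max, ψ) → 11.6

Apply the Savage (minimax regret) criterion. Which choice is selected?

Low

Column bests: θ=12.7, φ=12.6, ψ=12.2, ω=12.5.
Low regrets: 0.0, 0.5, 1.2, 1.3 → max 1.3
Moderate regrets: 1.1, 1.1, 1.6, 0.9 → max 1.6
High regrets: 1.4, 0.3, 0.0, 0.5 → max 1.4
VeryHigh regrets: 1.8, 0.0, 0.4, 0.0 → max 1.8
Extreme regrets: 1.0, 0.7, 0.4, 1.7 → max 1.7
Max regrets: 1.5, 1.5, 0.6, 0.3 → max 1.5
Smallest max regret = 1.3 → Low.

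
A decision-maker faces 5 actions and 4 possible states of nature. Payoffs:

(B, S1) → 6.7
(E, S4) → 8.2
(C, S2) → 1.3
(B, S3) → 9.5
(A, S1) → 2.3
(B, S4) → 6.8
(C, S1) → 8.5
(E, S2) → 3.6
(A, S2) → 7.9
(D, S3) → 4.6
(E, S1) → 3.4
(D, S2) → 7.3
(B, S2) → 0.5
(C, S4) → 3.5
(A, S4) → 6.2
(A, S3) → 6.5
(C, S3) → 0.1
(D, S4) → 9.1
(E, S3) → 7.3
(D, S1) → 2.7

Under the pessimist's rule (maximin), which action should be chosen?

E

Row minima: A=2.3, B=0.5, C=0.1, D=2.7, E=3.4
Best worst-case = 3.4 → E.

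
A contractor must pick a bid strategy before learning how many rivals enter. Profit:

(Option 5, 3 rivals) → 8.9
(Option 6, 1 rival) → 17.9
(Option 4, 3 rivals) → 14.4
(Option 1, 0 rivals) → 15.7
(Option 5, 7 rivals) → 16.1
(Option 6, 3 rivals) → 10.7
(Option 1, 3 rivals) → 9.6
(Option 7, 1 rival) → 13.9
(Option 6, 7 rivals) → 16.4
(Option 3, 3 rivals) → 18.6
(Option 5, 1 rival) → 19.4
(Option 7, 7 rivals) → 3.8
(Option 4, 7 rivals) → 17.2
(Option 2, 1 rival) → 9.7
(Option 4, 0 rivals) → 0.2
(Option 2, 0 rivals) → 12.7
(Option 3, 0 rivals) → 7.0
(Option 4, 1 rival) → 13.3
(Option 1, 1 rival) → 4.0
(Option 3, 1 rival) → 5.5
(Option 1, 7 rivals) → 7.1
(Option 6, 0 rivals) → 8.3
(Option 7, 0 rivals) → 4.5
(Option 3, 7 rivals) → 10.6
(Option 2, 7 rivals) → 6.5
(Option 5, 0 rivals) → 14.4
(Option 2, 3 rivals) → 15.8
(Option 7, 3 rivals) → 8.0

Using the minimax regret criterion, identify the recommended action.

Option 6

Column bests: 0 rivals=15.7, 1 rival=19.4, 3 rivals=18.6, 7 rivals=17.2.
Option 1 regrets: 0.0, 15.4, 9.0, 10.1 → max 15.4
Option 2 regrets: 3.0, 9.7, 2.8, 10.7 → max 10.7
Option 3 regrets: 8.7, 13.9, 0.0, 6.6 → max 13.9
Option 4 regrets: 15.5, 6.1, 4.2, 0.0 → max 15.5
Option 5 regrets: 1.3, 0.0, 9.7, 1.1 → max 9.7
Option 6 regrets: 7.4, 1.5, 7.9, 0.8 → max 7.9
Option 7 regrets: 11.2, 5.5, 10.6, 13.4 → max 13.4
Smallest max regret = 7.9 → Option 6.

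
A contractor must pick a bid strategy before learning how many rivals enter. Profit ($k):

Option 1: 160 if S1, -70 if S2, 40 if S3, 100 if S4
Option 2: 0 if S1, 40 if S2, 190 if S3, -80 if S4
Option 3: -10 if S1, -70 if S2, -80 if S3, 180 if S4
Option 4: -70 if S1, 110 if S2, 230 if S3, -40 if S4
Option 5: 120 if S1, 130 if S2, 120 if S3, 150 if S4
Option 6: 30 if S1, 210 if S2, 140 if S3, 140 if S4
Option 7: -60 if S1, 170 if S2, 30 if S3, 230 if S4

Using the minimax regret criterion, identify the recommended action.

Column bests: S1=160, S2=210, S3=230, S4=230.
Option 1 regrets: 0, 280, 190, 130 → max 280
Option 2 regrets: 160, 170, 40, 310 → max 310
Option 3 regrets: 170, 280, 310, 50 → max 310
Option 4 regrets: 230, 100, 0, 270 → max 270
Option 5 regrets: 40, 80, 110, 80 → max 110
Option 6 regrets: 130, 0, 90, 90 → max 130
Option 7 regrets: 220, 40, 200, 0 → max 220
Smallest max regret = 110 → Option 5.

Option 5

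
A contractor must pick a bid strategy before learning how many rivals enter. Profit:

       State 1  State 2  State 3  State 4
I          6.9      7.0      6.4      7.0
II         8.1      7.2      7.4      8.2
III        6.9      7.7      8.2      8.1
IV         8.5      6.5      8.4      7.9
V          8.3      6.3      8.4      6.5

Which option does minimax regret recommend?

Column bests: State 1=8.5, State 2=7.7, State 3=8.4, State 4=8.2.
I regrets: 1.6, 0.7, 2.0, 1.2 → max 2.0
II regrets: 0.4, 0.5, 1.0, 0.0 → max 1.0
III regrets: 1.6, 0.0, 0.2, 0.1 → max 1.6
IV regrets: 0.0, 1.2, 0.0, 0.3 → max 1.2
V regrets: 0.2, 1.4, 0.0, 1.7 → max 1.7
Smallest max regret = 1.0 → II.

II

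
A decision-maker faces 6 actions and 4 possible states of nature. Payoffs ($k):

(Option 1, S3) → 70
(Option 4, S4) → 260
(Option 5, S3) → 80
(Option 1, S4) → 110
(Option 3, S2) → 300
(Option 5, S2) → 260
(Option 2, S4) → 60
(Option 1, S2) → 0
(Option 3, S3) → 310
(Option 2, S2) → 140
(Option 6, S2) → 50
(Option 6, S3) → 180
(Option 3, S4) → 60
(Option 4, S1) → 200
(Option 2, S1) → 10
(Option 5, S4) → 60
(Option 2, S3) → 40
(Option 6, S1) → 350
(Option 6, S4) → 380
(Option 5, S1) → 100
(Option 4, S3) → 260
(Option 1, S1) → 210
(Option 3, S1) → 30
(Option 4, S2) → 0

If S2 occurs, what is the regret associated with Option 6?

250

Best payoff under S2 is 300.
Regret = 300 − 50 = 250.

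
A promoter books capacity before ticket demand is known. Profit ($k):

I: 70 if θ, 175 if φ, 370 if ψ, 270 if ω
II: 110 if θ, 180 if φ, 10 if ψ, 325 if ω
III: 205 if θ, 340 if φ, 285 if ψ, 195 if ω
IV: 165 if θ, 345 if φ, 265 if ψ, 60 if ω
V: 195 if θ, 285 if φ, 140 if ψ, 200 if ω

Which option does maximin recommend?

Row minima: I=70, II=10, III=195, IV=60, V=140
Best worst-case = 195 → III.

III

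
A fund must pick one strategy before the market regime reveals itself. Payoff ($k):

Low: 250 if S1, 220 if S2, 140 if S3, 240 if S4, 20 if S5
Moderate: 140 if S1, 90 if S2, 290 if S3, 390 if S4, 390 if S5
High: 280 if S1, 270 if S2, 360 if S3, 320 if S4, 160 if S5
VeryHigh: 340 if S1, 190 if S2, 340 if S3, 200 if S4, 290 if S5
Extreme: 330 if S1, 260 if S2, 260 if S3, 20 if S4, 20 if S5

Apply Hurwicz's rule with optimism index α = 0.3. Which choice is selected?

Low: 0.3·250 + 0.7·20 = 89
Moderate: 0.3·390 + 0.7·90 = 180
High: 0.3·360 + 0.7·160 = 220
VeryHigh: 0.3·340 + 0.7·190 = 235
Extreme: 0.3·330 + 0.7·20 = 113
Highest Hurwicz score = 235 → VeryHigh.

VeryHigh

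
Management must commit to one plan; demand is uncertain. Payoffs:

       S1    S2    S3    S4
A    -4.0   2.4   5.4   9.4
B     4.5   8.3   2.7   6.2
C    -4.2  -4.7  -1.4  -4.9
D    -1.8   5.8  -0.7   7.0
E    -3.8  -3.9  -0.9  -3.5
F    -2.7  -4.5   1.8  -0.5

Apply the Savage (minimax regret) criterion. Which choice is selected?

B

Column bests: S1=4.5, S2=8.3, S3=5.4, S4=9.4.
A regrets: 8.5, 5.9, 0.0, 0.0 → max 8.5
B regrets: 0.0, 0.0, 2.7, 3.2 → max 3.2
C regrets: 8.7, 13.0, 6.8, 14.3 → max 14.3
D regrets: 6.3, 2.5, 6.1, 2.4 → max 6.3
E regrets: 8.3, 12.2, 6.3, 12.9 → max 12.9
F regrets: 7.2, 12.8, 3.6, 9.9 → max 12.8
Smallest max regret = 3.2 → B.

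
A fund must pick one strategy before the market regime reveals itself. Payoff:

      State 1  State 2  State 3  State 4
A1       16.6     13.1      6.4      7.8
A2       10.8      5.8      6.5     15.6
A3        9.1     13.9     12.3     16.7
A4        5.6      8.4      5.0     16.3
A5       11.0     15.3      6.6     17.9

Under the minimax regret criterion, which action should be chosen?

Column bests: State 1=16.6, State 2=15.3, State 3=12.3, State 4=17.9.
A1 regrets: 0.0, 2.2, 5.9, 10.1 → max 10.1
A2 regrets: 5.8, 9.5, 5.8, 2.3 → max 9.5
A3 regrets: 7.5, 1.4, 0.0, 1.2 → max 7.5
A4 regrets: 11.0, 6.9, 7.3, 1.6 → max 11.0
A5 regrets: 5.6, 0.0, 5.7, 0.0 → max 5.7
Smallest max regret = 5.7 → A5.

A5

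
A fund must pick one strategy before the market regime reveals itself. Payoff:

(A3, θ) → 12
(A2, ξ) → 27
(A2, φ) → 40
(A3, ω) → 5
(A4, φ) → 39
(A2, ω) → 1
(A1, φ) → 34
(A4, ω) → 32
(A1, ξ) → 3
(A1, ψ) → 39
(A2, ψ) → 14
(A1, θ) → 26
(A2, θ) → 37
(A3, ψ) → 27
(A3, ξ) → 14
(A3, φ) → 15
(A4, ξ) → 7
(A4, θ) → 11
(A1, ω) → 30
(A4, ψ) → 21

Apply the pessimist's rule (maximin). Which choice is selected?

Row minima: A1=3, A2=1, A3=5, A4=7
Best worst-case = 7 → A4.

A4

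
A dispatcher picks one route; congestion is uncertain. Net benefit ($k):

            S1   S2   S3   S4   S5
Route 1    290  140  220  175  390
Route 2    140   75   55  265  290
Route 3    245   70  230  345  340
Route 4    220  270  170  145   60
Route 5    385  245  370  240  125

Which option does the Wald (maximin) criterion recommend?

Route 1

Row minima: Route 1=140, Route 2=55, Route 3=70, Route 4=60, Route 5=125
Best worst-case = 140 → Route 1.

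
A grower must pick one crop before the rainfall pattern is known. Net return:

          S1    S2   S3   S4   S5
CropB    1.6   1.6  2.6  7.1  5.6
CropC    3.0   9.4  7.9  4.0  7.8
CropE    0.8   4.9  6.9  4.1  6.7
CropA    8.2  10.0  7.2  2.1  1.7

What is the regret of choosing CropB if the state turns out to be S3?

5.3

Best payoff under S3 is 7.9.
Regret = 7.9 − 2.6 = 5.3.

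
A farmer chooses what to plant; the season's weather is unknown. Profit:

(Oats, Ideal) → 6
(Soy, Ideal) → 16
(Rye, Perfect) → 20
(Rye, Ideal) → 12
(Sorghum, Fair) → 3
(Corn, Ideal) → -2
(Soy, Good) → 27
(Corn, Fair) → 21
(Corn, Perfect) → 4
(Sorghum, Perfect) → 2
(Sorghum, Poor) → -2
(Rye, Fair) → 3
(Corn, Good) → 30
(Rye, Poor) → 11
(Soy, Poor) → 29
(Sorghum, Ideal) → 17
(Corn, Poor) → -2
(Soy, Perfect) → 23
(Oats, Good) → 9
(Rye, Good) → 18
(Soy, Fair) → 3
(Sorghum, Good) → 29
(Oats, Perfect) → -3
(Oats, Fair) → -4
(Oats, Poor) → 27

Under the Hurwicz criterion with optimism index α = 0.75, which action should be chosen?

Soy

Corn: 0.75·30 + 0.25·(-2) = 22
Soy: 0.75·29 + 0.25·3 = 22.5
Rye: 0.75·20 + 0.25·3 = 15.75
Oats: 0.75·27 + 0.25·(-4) = 19.25
Sorghum: 0.75·29 + 0.25·(-2) = 21.25
Highest Hurwicz score = 22.5 → Soy.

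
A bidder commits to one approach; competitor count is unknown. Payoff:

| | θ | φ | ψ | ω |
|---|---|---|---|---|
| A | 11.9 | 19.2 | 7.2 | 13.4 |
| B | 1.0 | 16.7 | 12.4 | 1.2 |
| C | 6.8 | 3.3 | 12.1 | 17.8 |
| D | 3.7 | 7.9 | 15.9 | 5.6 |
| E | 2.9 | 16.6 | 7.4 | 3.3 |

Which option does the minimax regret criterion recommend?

Column bests: θ=11.9, φ=19.2, ψ=15.9, ω=17.8.
A regrets: 0.0, 0.0, 8.7, 4.4 → max 8.7
B regrets: 10.9, 2.5, 3.5, 16.6 → max 16.6
C regrets: 5.1, 15.9, 3.8, 0.0 → max 15.9
D regrets: 8.2, 11.3, 0.0, 12.2 → max 12.2
E regrets: 9.0, 2.6, 8.5, 14.5 → max 14.5
Smallest max regret = 8.7 → A.

A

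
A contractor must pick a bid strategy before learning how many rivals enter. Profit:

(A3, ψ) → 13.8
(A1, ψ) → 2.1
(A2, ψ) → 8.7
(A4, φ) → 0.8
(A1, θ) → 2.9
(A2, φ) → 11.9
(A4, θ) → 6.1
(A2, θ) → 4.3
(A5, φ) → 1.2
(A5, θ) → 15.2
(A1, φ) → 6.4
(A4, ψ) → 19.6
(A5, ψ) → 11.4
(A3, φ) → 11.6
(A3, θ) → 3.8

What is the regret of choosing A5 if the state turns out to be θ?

0.0

Best payoff under θ is 15.2.
Regret = 15.2 − 15.2 = 0.0.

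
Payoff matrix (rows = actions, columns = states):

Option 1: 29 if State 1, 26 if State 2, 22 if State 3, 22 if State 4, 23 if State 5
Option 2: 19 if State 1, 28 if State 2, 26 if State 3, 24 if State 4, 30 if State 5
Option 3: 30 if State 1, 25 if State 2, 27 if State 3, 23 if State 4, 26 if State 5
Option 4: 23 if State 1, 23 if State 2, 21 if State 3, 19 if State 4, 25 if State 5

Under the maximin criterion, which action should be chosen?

Row minima: Option 1=22, Option 2=19, Option 3=23, Option 4=19
Best worst-case = 23 → Option 3.

Option 3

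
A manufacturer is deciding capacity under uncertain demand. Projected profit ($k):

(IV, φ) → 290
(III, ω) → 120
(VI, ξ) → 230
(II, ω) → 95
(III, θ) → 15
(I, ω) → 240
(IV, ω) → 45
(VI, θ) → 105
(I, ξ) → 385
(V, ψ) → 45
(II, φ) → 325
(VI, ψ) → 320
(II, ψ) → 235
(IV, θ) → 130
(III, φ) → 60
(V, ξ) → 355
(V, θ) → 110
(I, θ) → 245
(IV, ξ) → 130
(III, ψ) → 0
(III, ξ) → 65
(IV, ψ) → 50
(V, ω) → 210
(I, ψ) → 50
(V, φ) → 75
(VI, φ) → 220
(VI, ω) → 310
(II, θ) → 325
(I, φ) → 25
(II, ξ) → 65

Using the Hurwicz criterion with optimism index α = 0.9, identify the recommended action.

I: 0.9·385 + 0.1·25 = 349
II: 0.9·325 + 0.1·65 = 299
III: 0.9·120 + 0.1·0 = 108
IV: 0.9·290 + 0.1·45 = 265.5
V: 0.9·355 + 0.1·45 = 324
VI: 0.9·320 + 0.1·105 = 298.5
Highest Hurwicz score = 349 → I.

I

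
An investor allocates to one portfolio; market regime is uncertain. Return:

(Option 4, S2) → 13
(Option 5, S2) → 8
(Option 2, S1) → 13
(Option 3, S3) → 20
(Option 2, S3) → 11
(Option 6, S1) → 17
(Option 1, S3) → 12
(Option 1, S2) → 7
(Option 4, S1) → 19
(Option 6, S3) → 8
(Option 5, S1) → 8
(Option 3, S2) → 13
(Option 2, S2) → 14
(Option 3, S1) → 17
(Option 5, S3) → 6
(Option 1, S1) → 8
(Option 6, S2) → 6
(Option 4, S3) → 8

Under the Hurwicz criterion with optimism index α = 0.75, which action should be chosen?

Option 3

Option 1: 0.75·12 + 0.25·7 = 10.75
Option 2: 0.75·14 + 0.25·11 = 13.25
Option 3: 0.75·20 + 0.25·13 = 18.25
Option 4: 0.75·19 + 0.25·8 = 16.25
Option 5: 0.75·8 + 0.25·6 = 7.5
Option 6: 0.75·17 + 0.25·6 = 14.25
Highest Hurwicz score = 18.25 → Option 3.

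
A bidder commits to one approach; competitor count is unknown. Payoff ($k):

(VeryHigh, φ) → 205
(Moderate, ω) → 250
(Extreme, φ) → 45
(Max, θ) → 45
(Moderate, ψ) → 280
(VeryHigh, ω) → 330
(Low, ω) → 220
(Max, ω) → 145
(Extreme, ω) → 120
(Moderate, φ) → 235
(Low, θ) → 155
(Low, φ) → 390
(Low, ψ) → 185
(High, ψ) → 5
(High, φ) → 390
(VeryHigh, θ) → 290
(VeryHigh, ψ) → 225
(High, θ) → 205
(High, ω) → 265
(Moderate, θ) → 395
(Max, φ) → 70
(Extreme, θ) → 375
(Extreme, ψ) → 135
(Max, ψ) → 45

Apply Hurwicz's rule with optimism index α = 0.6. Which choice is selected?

Low: 0.6·390 + 0.4·155 = 296
Moderate: 0.6·395 + 0.4·235 = 331
High: 0.6·390 + 0.4·5 = 236
VeryHigh: 0.6·330 + 0.4·205 = 280
Extreme: 0.6·375 + 0.4·45 = 243
Max: 0.6·145 + 0.4·45 = 105
Highest Hurwicz score = 331 → Moderate.

Moderate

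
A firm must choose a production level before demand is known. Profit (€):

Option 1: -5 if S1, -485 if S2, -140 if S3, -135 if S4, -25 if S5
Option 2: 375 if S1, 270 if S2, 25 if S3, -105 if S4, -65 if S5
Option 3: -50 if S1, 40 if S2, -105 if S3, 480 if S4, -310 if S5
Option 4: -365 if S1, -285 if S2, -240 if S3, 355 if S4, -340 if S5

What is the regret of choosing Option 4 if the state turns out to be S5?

315

Best payoff under S5 is -25.
Regret = -25 − (-340) = 315.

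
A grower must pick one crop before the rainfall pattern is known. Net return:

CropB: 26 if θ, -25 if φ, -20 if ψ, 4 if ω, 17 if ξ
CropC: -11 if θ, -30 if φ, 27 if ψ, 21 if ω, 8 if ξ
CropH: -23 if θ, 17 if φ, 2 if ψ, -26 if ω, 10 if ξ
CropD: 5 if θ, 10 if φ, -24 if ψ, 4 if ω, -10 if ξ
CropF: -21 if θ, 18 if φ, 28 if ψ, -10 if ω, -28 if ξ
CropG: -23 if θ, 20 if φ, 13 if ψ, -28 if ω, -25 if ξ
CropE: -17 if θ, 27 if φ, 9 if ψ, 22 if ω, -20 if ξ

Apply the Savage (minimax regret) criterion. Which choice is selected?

CropE

Column bests: θ=26, φ=27, ψ=28, ω=22, ξ=17.
CropB regrets: 0, 52, 48, 18, 0 → max 52
CropC regrets: 37, 57, 1, 1, 9 → max 57
CropH regrets: 49, 10, 26, 48, 7 → max 49
CropD regrets: 21, 17, 52, 18, 27 → max 52
CropF regrets: 47, 9, 0, 32, 45 → max 47
CropG regrets: 49, 7, 15, 50, 42 → max 50
CropE regrets: 43, 0, 19, 0, 37 → max 43
Smallest max regret = 43 → CropE.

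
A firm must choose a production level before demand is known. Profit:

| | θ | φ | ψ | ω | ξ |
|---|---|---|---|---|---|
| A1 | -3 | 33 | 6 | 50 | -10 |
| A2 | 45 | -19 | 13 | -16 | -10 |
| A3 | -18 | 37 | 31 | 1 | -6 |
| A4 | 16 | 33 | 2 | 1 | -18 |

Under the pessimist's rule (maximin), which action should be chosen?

A1

Row minima: A1=-10, A2=-19, A3=-18, A4=-18
Best worst-case = -10 → A1.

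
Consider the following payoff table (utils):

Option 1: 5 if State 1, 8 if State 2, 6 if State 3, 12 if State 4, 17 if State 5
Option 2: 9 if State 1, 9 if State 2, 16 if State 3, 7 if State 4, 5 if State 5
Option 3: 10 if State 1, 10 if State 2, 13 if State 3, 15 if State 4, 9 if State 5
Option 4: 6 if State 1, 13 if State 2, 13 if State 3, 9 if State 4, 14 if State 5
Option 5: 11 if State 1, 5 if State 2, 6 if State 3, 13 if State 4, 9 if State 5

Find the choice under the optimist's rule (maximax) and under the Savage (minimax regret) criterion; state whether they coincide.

maximax → Option 1; minimax regret → Option 4 (disagree)

Row maxima: Option 1=17, Option 2=16, Option 3=15, Option 4=14, Option 5=13
Best best-case = 17 → Option 1.
Column bests: State 1=11, State 2=13, State 3=16, State 4=15, State 5=17.
Option 1 regrets: 6, 5, 10, 3, 0 → max 10
Option 2 regrets: 2, 4, 0, 8, 12 → max 12
Option 3 regrets: 1, 3, 3, 0, 8 → max 8
Option 4 regrets: 5, 0, 3, 6, 3 → max 6
Option 5 regrets: 0, 8, 10, 2, 8 → max 10
Smallest max regret = 6 → Option 4.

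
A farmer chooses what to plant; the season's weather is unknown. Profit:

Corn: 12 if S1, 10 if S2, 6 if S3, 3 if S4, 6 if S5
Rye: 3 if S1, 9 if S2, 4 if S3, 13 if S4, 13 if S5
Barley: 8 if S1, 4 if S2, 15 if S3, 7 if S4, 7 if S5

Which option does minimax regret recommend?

Column bests: S1=12, S2=10, S3=15, S4=13, S5=13.
Corn regrets: 0, 0, 9, 10, 7 → max 10
Rye regrets: 9, 1, 11, 0, 0 → max 11
Barley regrets: 4, 6, 0, 6, 6 → max 6
Smallest max regret = 6 → Barley.

Barley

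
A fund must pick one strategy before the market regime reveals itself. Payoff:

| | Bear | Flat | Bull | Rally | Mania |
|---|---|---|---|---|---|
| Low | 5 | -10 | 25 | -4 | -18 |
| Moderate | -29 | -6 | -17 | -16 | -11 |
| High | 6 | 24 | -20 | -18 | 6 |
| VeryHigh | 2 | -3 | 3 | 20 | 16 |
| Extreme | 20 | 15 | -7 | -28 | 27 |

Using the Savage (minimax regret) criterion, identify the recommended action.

Column bests: Bear=20, Flat=24, Bull=25, Rally=20, Mania=27.
Low regrets: 15, 34, 0, 24, 45 → max 45
Moderate regrets: 49, 30, 42, 36, 38 → max 49
High regrets: 14, 0, 45, 38, 21 → max 45
VeryHigh regrets: 18, 27, 22, 0, 11 → max 27
Extreme regrets: 0, 9, 32, 48, 0 → max 48
Smallest max regret = 27 → VeryHigh.

VeryHigh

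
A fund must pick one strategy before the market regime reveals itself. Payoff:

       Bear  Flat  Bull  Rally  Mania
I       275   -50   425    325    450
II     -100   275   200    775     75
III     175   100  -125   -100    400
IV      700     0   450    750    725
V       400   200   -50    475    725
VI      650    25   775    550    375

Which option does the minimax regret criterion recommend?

IV

Column bests: Bear=700, Flat=275, Bull=775, Rally=775, Mania=725.
I regrets: 425, 325, 350, 450, 275 → max 450
II regrets: 800, 0, 575, 0, 650 → max 800
III regrets: 525, 175, 900, 875, 325 → max 900
IV regrets: 0, 275, 325, 25, 0 → max 325
V regrets: 300, 75, 825, 300, 0 → max 825
VI regrets: 50, 250, 0, 225, 350 → max 350
Smallest max regret = 325 → IV.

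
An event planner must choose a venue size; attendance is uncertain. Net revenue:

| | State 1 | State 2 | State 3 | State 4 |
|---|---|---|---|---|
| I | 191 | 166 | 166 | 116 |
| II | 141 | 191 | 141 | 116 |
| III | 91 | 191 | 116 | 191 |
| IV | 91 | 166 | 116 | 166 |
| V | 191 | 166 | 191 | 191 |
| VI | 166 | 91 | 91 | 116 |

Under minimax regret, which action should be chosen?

Column bests: State 1=191, State 2=191, State 3=191, State 4=191.
I regrets: 0, 25, 25, 75 → max 75
II regrets: 50, 0, 50, 75 → max 75
III regrets: 100, 0, 75, 0 → max 100
IV regrets: 100, 25, 75, 25 → max 100
V regrets: 0, 25, 0, 0 → max 25
VI regrets: 25, 100, 100, 75 → max 100
Smallest max regret = 25 → V.

V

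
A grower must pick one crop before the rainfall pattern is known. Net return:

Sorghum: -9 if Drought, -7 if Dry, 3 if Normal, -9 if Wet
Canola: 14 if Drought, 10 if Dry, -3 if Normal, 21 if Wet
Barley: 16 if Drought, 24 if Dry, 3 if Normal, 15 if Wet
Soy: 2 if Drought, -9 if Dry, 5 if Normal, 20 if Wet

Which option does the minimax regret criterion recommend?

Column bests: Drought=16, Dry=24, Normal=5, Wet=21.
Sorghum regrets: 25, 31, 2, 30 → max 31
Canola regrets: 2, 14, 8, 0 → max 14
Barley regrets: 0, 0, 2, 6 → max 6
Soy regrets: 14, 33, 0, 1 → max 33
Smallest max regret = 6 → Barley.

Barley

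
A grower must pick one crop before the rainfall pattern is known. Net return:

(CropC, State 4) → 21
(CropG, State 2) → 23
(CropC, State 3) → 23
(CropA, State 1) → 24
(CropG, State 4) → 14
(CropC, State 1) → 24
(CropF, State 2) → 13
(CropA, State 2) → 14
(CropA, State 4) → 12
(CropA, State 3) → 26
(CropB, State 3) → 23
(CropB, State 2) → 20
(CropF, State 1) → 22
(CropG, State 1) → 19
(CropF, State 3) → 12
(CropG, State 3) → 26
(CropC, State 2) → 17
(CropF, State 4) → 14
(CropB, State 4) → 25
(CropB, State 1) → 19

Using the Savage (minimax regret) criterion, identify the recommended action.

CropB

Column bests: State 1=24, State 2=23, State 3=26, State 4=25.
CropA regrets: 0, 9, 0, 13 → max 13
CropC regrets: 0, 6, 3, 4 → max 6
CropF regrets: 2, 10, 14, 11 → max 14
CropB regrets: 5, 3, 3, 0 → max 5
CropG regrets: 5, 0, 0, 11 → max 11
Smallest max regret = 5 → CropB.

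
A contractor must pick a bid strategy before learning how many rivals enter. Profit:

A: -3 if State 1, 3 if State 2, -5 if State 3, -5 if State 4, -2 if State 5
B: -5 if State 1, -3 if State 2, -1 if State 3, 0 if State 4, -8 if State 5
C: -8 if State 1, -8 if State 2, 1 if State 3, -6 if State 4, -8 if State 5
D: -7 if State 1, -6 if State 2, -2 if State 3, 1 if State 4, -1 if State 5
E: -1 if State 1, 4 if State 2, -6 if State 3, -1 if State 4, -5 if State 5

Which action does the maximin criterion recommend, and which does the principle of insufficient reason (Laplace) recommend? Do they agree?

maximin → A; laplace → E (disagree)

Row minima: A=-5, B=-8, C=-8, D=-7, E=-6
Best worst-case = -5 → A.
Row averages: A=-2.4, B=-3.4, C=-5.8, D=-3, E=-1.8
Highest average = -1.8 → E.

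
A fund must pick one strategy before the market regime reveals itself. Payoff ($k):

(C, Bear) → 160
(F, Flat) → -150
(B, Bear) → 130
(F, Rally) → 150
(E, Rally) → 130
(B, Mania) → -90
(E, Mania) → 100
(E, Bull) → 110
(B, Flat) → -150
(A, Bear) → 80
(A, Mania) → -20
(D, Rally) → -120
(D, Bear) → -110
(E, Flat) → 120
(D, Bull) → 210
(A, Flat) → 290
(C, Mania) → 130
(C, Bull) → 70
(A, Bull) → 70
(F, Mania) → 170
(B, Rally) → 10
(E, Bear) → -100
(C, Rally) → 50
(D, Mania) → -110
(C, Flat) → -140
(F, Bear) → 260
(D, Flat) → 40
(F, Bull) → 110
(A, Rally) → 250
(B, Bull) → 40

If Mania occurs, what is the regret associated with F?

Best payoff under Mania is 170.
Regret = 170 − 170 = 0.

0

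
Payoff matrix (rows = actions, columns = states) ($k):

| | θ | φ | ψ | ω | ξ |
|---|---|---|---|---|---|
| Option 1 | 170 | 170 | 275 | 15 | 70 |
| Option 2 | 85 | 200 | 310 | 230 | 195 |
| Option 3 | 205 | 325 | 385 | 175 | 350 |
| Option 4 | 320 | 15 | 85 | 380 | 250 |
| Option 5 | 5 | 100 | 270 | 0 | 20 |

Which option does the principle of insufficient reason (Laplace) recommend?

Row averages: Option 1=140, Option 2=204, Option 3=288, Option 4=210, Option 5=79
Highest average = 288 → Option 3.

Option 3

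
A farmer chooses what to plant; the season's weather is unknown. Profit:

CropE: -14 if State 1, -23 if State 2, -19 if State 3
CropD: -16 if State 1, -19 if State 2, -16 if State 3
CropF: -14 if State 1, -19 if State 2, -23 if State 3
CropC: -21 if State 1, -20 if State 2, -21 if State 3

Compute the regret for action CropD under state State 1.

2

Best payoff under State 1 is -14.
Regret = -14 − (-16) = 2.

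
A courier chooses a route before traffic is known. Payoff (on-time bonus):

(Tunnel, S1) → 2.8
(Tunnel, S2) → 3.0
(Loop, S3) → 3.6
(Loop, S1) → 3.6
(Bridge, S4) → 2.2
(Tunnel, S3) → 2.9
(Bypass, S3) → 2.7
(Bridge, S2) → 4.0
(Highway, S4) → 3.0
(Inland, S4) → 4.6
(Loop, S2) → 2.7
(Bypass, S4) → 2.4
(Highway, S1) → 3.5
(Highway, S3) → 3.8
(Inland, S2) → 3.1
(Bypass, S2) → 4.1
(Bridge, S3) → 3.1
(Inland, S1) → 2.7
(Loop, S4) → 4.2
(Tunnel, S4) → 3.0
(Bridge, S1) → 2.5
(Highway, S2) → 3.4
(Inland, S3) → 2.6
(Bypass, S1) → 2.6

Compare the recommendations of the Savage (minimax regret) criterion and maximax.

Column bests: S1=3.6, S2=4.1, S3=3.8, S4=4.6.
Bypass regrets: 1.0, 0.0, 1.1, 2.2 → max 2.2
Loop regrets: 0.0, 1.4, 0.2, 0.4 → max 1.4
Highway regrets: 0.1, 0.7, 0.0, 1.6 → max 1.6
Bridge regrets: 1.1, 0.1, 0.7, 2.4 → max 2.4
Inland regrets: 0.9, 1.0, 1.2, 0.0 → max 1.2
Tunnel regrets: 0.8, 1.1, 0.9, 1.6 → max 1.6
Smallest max regret = 1.2 → Inland.
Row maxima: Bypass=4.1, Loop=4.2, Highway=3.8, Bridge=4.0, Inland=4.6, Tunnel=3.0
Best best-case = 4.6 → Inland.

minimax regret → Inland; maximax → Inland (agree)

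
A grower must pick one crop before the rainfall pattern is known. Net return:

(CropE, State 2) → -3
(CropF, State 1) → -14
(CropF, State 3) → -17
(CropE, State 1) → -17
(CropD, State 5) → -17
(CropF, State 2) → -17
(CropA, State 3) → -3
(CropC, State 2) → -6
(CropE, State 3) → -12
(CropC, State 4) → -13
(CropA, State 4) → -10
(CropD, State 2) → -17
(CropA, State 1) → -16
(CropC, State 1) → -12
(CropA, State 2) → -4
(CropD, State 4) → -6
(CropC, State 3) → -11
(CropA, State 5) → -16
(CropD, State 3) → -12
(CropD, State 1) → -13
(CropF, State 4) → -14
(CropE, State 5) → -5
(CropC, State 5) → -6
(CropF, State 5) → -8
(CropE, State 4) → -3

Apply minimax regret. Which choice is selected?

CropE

Column bests: State 1=-12, State 2=-3, State 3=-3, State 4=-3, State 5=-5.
CropD regrets: 1, 14, 9, 3, 12 → max 14
CropA regrets: 4, 1, 0, 7, 11 → max 11
CropE regrets: 5, 0, 9, 0, 0 → max 9
CropC regrets: 0, 3, 8, 10, 1 → max 10
CropF regrets: 2, 14, 14, 11, 3 → max 14
Smallest max regret = 9 → CropE.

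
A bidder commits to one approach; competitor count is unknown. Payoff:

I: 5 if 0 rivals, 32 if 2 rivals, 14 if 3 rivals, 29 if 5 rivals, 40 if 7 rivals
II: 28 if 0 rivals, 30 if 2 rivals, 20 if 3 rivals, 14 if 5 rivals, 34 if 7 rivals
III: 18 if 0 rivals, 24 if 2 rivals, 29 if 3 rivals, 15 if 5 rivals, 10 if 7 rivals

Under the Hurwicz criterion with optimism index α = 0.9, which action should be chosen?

I: 0.9·40 + 0.1·5 = 36.5
II: 0.9·34 + 0.1·14 = 32
III: 0.9·29 + 0.1·10 = 27.1
Highest Hurwicz score = 36.5 → I.

I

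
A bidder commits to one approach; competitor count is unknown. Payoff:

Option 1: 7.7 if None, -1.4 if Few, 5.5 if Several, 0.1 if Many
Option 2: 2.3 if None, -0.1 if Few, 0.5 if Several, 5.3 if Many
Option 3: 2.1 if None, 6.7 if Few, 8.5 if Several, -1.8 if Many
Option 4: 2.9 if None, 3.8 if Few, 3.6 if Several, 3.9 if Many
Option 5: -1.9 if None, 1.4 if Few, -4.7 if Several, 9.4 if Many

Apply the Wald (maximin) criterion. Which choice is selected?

Option 4

Row minima: Option 1=-1.4, Option 2=-0.1, Option 3=-1.8, Option 4=2.9, Option 5=-4.7
Best worst-case = 2.9 → Option 4.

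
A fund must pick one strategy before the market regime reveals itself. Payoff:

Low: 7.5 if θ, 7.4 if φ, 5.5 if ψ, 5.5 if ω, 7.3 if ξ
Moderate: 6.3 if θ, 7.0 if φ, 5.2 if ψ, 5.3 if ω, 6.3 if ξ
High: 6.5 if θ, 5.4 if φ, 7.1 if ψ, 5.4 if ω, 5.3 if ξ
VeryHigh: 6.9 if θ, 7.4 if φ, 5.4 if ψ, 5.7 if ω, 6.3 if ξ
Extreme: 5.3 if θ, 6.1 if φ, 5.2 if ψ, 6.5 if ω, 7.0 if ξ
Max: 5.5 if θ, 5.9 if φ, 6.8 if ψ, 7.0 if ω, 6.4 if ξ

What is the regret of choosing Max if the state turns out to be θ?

Best payoff under θ is 7.5.
Regret = 7.5 − 5.5 = 2.0.

2.0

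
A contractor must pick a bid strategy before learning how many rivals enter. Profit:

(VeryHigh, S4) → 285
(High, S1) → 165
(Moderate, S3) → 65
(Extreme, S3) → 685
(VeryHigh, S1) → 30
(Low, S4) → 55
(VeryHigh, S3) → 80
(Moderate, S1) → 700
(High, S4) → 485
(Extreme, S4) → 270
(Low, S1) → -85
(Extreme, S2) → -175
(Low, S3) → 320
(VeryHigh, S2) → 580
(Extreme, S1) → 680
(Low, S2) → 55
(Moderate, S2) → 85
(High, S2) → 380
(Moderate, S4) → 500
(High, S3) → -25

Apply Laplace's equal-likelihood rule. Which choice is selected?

Row averages: Low=86.25, Moderate=337.5, High=251.25, VeryHigh=243.75, Extreme=365
Highest average = 365 → Extreme.

Extreme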